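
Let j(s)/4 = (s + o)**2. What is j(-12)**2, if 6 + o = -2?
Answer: 2560000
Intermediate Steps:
o = -8 (o = -6 - 2 = -8)
j(s) = 4*(-8 + s)**2 (j(s) = 4*(s - 8)**2 = 4*(-8 + s)**2)
j(-12)**2 = (4*(-8 - 12)**2)**2 = (4*(-20)**2)**2 = (4*400)**2 = 1600**2 = 2560000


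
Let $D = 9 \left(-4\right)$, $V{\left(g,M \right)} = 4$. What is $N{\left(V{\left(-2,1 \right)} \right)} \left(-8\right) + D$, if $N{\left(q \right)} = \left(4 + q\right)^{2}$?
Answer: $-548$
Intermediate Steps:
$D = -36$
$N{\left(V{\left(-2,1 \right)} \right)} \left(-8\right) + D = \left(4 + 4\right)^{2} \left(-8\right) - 36 = 8^{2} \left(-8\right) - 36 = 64 \left(-8\right) - 36 = -512 - 36 = -548$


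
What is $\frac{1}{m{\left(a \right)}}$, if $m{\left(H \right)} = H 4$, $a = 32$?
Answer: $\frac{1}{128} \approx 0.0078125$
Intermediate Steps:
$m{\left(H \right)} = 4 H$
$\frac{1}{m{\left(a \right)}} = \frac{1}{4 \cdot 32} = \frac{1}{128}$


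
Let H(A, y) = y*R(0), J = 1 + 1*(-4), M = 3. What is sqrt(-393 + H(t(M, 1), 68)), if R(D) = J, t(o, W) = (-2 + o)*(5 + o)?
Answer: I*sqrt(597) ≈ 24.434*I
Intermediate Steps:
J = -3 (J = 1 - 4 = -3)
R(D) = -3
H(A, y) = -3*y (H(A, y) = y*(-3) = -3*y)
sqrt(-393 + H(t(M, 1), 68)) = sqrt(-393 - 3*68) = sqrt(-393 - 204) = sqrt(-597) = I*sqrt(597)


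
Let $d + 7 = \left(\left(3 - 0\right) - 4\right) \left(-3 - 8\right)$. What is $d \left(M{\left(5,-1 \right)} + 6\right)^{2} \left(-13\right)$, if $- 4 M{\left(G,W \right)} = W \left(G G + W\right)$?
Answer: $-7488$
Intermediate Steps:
$d = 4$ ($d = -7 + \left(\left(3 - 0\right) - 4\right) \left(-3 - 8\right) = -7 + \left(\left(3 + 0\right) - 4\right) \left(-11\right) = -7 + \left(3 - 4\right) \left(-11\right) = -7 - -11 = -7 + 11 = 4$)
$M{\left(G,W \right)} = - \frac{W \left(W + G^{2}\right)}{4}$ ($M{\left(G,W \right)} = - \frac{W \left(G G + W\right)}{4} = - \frac{W \left(G^{2} + W\right)}{4} = - \frac{W \left(W + G^{2}\right)}{4}$)
$d \left(M{\left(5,-1 \right)} + 6\right)^{2} \left(-13\right) = 4 \left(\left(- \frac{1}{4}\right) \left(-1\right) \left(-1 + 5^{2}\right) + 6\right)^{2} \left(-13\right) = 4 \left(\left(- \frac{1}{4}\right) \left(-1\right) \left(-1 + 25\right) + 6\right)^{2} \left(-13\right) = 4 \left(\left(- \frac{1}{4}\right) \left(-1\right) 24 + 6\right)^{2} \left(-13\right) = 4 \left(6 + 6\right)^{2} \left(-13\right) = 4 \cdot 12^{2} \left(-13\right) = 4 \cdot 144 \left(-13\right) = 576 \left(-13\right) = -7488$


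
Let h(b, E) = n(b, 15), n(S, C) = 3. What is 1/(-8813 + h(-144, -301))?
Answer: -1/8810 ≈ -0.00011351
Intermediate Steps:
h(b, E) = 3
1/(-8813 + h(-144, -301)) = 1/(-8813 + 3) = 1/(-8810) = -1/8810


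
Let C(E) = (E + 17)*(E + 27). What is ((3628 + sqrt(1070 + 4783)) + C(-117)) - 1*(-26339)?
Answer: 38967 + sqrt(5853) ≈ 39044.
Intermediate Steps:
C(E) = (17 + E)*(27 + E)
((3628 + sqrt(1070 + 4783)) + C(-117)) - 1*(-26339) = ((3628 + sqrt(1070 + 4783)) + (459 + (-117)**2 + 44*(-117))) - 1*(-26339) = ((3628 + sqrt(5853)) + (459 + 13689 - 5148)) + 26339 = ((3628 + sqrt(5853)) + 9000) + 26339 = (12628 + sqrt(5853)) + 26339 = 38967 + sqrt(5853)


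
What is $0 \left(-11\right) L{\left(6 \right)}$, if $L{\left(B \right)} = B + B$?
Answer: $0$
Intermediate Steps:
$L{\left(B \right)} = 2 B$
$0 \left(-11\right) L{\left(6 \right)} = 0 \left(-11\right) 2 \cdot 6 = 0 \cdot 12 = 0$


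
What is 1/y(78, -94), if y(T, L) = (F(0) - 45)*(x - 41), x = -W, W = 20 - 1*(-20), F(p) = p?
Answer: 1/3645 ≈ 0.00027435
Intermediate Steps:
W = 40 (W = 20 + 20 = 40)
x = -40 (x = -1*40 = -40)
y(T, L) = 3645 (y(T, L) = (0 - 45)*(-40 - 41) = -45*(-81) = 3645)
1/y(78, -94) = 1/3645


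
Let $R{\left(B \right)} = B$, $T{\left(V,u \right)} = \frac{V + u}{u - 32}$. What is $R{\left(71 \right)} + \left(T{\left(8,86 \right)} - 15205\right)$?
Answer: $- \frac{408571}{27} \approx -15132.0$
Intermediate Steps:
$T{\left(V,u \right)} = \frac{V + u}{-32 + u}$
$R{\left(71 \right)} + \left(T{\left(8,86 \right)} - 15205\right) = 71 - \left(15205 - \frac{8 + 86}{-32 + 86}\right) = 71 - \left(15205 - \frac{1}{54} \cdot 94\right) = 71 + \left(\frac{1}{54} \cdot 94 - 15205\right) = 71 + \left(\frac{47}{27} - 15205\right) = 71 - \frac{410488}{27} = - \frac{408571}{27}$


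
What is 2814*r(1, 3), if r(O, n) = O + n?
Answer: 11256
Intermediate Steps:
2814*r(1, 3) = 2814*(1 + 3) = 2814*4 = 11256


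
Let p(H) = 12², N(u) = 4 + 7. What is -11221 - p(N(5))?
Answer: -11365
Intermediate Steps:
N(u) = 11
p(H) = 144
-11221 - p(N(5)) = -11221 - 1*144 = -11221 - 144 = -11365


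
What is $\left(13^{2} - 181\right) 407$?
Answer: $-4884$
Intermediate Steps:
$\left(13^{2} - 181\right) 407 = \left(169 - 181\right) 407 = \left(-12\right) 407 = -4884$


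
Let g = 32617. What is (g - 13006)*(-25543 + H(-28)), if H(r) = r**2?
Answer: -485548749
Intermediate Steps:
(g - 13006)*(-25543 + H(-28)) = (32617 - 13006)*(-25543 + (-28)**2) = 19611*(-25543 + 784) = 19611*(-24759) = -485548749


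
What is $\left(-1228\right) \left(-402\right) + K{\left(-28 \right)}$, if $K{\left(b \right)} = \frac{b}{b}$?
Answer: $493657$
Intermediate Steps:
$K{\left(b \right)} = 1$
$\left(-1228\right) \left(-402\right) + K{\left(-28 \right)} = \left(-1228\right) \left(-402\right) + 1 = 493656 + 1 = 493657$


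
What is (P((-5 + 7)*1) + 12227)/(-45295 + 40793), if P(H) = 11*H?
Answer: -12249/4502 ≈ -2.7208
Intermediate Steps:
(P((-5 + 7)*1) + 12227)/(-45295 + 40793) = (11*((-5 + 7)*1) + 12227)/(-45295 + 40793) = (11*(2*1) + 12227)/(-4502) = (11*2 + 12227)*(-1/4502) = (22 + 12227)*(-1/4502) = 12249*(-1/4502) = -12249/4502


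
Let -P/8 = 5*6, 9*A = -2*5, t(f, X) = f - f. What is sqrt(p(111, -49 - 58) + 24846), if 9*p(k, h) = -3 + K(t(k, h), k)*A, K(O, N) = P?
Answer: sqrt(2014899)/9 ≈ 157.72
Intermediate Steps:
t(f, X) = 0
A = -10/9 (A = (-2*5)/9 = (1/9)*(-10) = -10/9 ≈ -1.1111)
P = -240 (P = -40*6 = -8*30 = -240)
K(O, N) = -240
p(k, h) = 791/27 (p(k, h) = (-3 - 240*(-10/9))/9 = (-3 + 800/3)/9 = (1/9)*(791/3) = 791/27)
sqrt(p(111, -49 - 58) + 24846) = sqrt(791/27 + 24846) = sqrt(671633/27) = sqrt(2014899)/9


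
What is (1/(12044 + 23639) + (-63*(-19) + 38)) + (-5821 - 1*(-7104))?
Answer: 89849795/35683 ≈ 2518.0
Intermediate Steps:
(1/(12044 + 23639) + (-63*(-19) + 38)) + (-5821 - 1*(-7104)) = (1/35683 + (1197 + 38)) + (-5821 + 7104) = (1/35683 + 1235) + 1283 = 44068506/35683 + 1283 = 89849795/35683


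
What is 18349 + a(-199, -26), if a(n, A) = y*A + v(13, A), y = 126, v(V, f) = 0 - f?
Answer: 15099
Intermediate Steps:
v(V, f) = -f
a(n, A) = 125*A (a(n, A) = 126*A - A = 125*A)
18349 + a(-199, -26) = 18349 + 125*(-26) = 18349 - 3250 = 15099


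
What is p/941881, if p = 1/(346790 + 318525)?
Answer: 1/626647557515 ≈ 1.5958e-12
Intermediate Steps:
p = 1/665315 ≈ 1.5030e-6
p/941881 = (1/665315)/941881 = (1/665315)*(1/941881) = 1/626647557515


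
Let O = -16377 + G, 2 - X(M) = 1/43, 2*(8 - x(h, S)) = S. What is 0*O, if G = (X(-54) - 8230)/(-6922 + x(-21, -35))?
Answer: 0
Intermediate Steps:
x(h, S) = 8 - S/2
X(M) = 85/43 (X(M) = 2 - 1/43 = 85/43)
G = 707610/593099 (G = (85/43 - 8230)/(-6922 + (8 - ½*(-35))) = -353805/(43*(-6922 + (8 + 35/2))) = -353805/(43*(-6922 + 51/2)) = -353805/(43*(-13793/2)) = -353805/43*(-2/13793) = 707610/593099 ≈ 1.1931)
O = -9712474713/593099 (O = -16377 + 707610/593099 = -9712474713/593099 ≈ -16376.)
0*O = 0*(-9712474713/593099) = 0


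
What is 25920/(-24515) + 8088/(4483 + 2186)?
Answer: 1694456/10899369 ≈ 0.15546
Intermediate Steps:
25920/(-24515) + 8088/(4483 + 2186) = 25920*(-1/24515) + 8088/6669 = -5184/4903 + 8088*(1/6669) = -5184/4903 + 2696/2223 = 1694456/10899369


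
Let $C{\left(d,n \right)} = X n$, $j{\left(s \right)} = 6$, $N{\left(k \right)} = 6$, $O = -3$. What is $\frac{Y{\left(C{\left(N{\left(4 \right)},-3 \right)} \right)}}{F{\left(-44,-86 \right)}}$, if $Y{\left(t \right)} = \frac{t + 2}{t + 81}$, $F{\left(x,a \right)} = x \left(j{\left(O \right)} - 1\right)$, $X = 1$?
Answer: $\frac{1}{17160} \approx 5.8275 \cdot 10^{-5}$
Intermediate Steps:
$C{\left(d,n \right)} = n$ ($C{\left(d,n \right)} = 1 n = n$)
$F{\left(x,a \right)} = 5 x$ ($F{\left(x,a \right)} = x \left(6 - 1\right) = x 5 = 5 x$)
$Y{\left(t \right)} = \frac{2 + t}{81 + t}$
$\frac{Y{\left(C{\left(N{\left(4 \right)},-3 \right)} \right)}}{F{\left(-44,-86 \right)}} = \frac{\frac{1}{81 - 3} \left(2 - 3\right)}{5 \left(-44\right)} = \frac{\frac{1}{78} \left(-1\right)}{-220} = \frac{1}{78} \left(-1\right) \left(- \frac{1}{220}\right) = \left(- \frac{1}{78}\right) \left(- \frac{1}{220}\right) = \frac{1}{17160}$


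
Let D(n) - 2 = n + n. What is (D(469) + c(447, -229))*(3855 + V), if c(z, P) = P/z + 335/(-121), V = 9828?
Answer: 231079990886/18029 ≈ 1.2817e+7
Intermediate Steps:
D(n) = 2 + 2*n (D(n) = 2 + (n + n) = 2 + 2*n)
c(z, P) = -335/121 + P/z (c(z, P) = P/z + 335*(-1/121) = P/z - 335/121 = -335/121 + P/z)
(D(469) + c(447, -229))*(3855 + V) = ((2 + 2*469) + (-335/121 - 229/447))*(3855 + 9828) = ((2 + 938) + (-335/121 - 229*1/447))*13683 = (940 + (-335/121 - 229/447))*13683 = (940 - 177454/54087)*13683 = (50664326/54087)*13683 = 231079990886/18029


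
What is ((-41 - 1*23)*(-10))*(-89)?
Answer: -56960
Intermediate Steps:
((-41 - 1*23)*(-10))*(-89) = ((-41 - 23)*(-10))*(-89) = -64*(-10)*(-89) = 640*(-89) = -56960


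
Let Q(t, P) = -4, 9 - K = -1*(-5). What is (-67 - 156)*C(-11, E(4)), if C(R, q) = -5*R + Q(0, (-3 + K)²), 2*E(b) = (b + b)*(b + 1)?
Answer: -11373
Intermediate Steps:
E(b) = b*(1 + b) (E(b) = ((b + b)*(b + 1))/2 = ((2*b)*(1 + b))/2 = (2*b*(1 + b))/2 = b*(1 + b))
K = 4 (K = 9 - (-1)*(-5) = 9 - 1*5 = 9 - 5 = 4)
C(R, q) = -4 - 5*R (C(R, q) = -5*R - 4 = -4 - 5*R)
(-67 - 156)*C(-11, E(4)) = (-67 - 156)*(-4 - 5*(-11)) = -223*(-4 + 55) = -223*51 = -11373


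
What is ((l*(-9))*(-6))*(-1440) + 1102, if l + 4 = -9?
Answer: 1011982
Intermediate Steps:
l = -13 (l = -4 - 9 = -13)
((l*(-9))*(-6))*(-1440) + 1102 = (-13*(-9)*(-6))*(-1440) + 1102 = (117*(-6))*(-1440) + 1102 = -702*(-1440) + 1102 = 1010880 + 1102 = 1011982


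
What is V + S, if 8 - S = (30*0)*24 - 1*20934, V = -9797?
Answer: 11145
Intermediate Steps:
S = 20942 (S = 8 - ((30*0)*24 - 1*20934) = 8 - (0*24 - 20934) = 8 - (0 - 20934) = 8 - 1*(-20934) = 8 + 20934 = 20942)
V + S = -9797 + 20942 = 11145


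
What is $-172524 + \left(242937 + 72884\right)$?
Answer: $143297$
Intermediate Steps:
$-172524 + \left(242937 + 72884\right) = -172524 + 315821 = 143297$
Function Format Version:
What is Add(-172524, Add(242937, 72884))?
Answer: 143297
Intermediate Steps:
Add(-172524, Add(242937, 72884)) = Add(-172524, 315821) = 143297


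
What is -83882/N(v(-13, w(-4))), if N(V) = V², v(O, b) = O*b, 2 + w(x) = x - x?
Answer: -41941/338 ≈ -124.09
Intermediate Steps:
w(x) = -2 (w(x) = -2 + (x - x) = -2 + 0 = -2)
-83882/N(v(-13, w(-4))) = -83882/((-13*(-2))²) = -83882/(26²) = -83882/676 = -83882*1/676 = -41941/338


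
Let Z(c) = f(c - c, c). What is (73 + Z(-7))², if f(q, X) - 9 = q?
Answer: 6724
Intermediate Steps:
f(q, X) = 9 + q
Z(c) = 9 (Z(c) = 9 + (c - c) = 9 + 0 = 9)
(73 + Z(-7))² = (73 + 9)² = 82² = 6724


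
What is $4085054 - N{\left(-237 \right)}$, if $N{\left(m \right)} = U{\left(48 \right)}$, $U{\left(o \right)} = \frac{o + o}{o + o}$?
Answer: $4085053$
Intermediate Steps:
$U{\left(o \right)} = 1$ ($U{\left(o \right)} = \frac{2 o}{2 o} = 2 o \frac{1}{2 o} = 1$)
$N{\left(m \right)} = 1$
$4085054 - N{\left(-237 \right)} = 4085054 - 1 = 4085053$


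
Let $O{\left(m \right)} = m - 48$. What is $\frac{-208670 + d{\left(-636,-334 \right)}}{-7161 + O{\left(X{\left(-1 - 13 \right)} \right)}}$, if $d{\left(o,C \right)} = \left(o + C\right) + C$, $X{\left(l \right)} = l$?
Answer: $\frac{209974}{7223} \approx 29.07$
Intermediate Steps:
$d{\left(o,C \right)} = o + 2 C$ ($d{\left(o,C \right)} = \left(C + o\right) + C = o + 2 C$)
$O{\left(m \right)} = -48 + m$ ($O{\left(m \right)} = m - 48 = -48 + m$)
$\frac{-208670 + d{\left(-636,-334 \right)}}{-7161 + O{\left(X{\left(-1 - 13 \right)} \right)}} = \frac{-208670 + \left(-636 + 2 \left(-334\right)\right)}{-7161 - 62} = \frac{-208670 - 1304}{-7161 - 62} = - \frac{209974}{-7223} = \left(-209974\right) \left(- \frac{1}{7223}\right) = \frac{209974}{7223}$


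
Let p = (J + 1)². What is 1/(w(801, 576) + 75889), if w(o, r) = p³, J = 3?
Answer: 1/79985 ≈ 1.2502e-5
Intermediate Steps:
p = 16 (p = (3 + 1)² = 4² = 16)
w(o, r) = 4096 (w(o, r) = 16³ = 4096)
1/(w(801, 576) + 75889) = 1/(4096 + 75889) = 1/79985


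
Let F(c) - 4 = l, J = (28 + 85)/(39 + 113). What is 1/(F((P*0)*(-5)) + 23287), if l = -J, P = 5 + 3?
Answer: 152/3540119 ≈ 4.2936e-5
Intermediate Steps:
P = 8
J = 113/152 ≈ 0.74342
l = -113/152 (l = -1*113/152 = -113/152 ≈ -0.74342)
F(c) = 495/152 (F(c) = 4 - 113/152 = 495/152)
1/(F((P*0)*(-5)) + 23287) = 1/(495/152 + 23287) = 1/(3540119/152) = 152/3540119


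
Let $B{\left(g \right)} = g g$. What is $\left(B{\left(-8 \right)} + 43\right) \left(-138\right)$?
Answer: $-14766$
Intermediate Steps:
$B{\left(g \right)} = g^{2}$
$\left(B{\left(-8 \right)} + 43\right) \left(-138\right) = \left(\left(-8\right)^{2} + 43\right) \left(-138\right) = \left(64 + 43\right) \left(-138\right) = 107 \left(-138\right) = -14766$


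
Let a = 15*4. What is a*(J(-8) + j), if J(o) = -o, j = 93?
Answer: 6060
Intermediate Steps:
a = 60
a*(J(-8) + j) = 60*(-1*(-8) + 93) = 60*(8 + 93) = 60*101 = 6060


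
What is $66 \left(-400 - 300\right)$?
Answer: $-46200$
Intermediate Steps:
$66 \left(-400 - 300\right) = 66 \left(-700\right) = -46200$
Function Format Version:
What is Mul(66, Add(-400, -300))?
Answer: -46200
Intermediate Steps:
Mul(66, Add(-400, -300)) = Mul(66, -700) = -46200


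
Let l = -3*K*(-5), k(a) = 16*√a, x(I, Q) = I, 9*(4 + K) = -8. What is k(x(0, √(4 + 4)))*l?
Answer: 0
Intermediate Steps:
K = -44/9 (K = -4 + (⅑)*(-8) = -4 - 8/9 = -44/9 ≈ -4.8889)
l = -220/3 (l = -3*(-44/9)*(-5) = (44/3)*(-5) = -220/3 ≈ -73.333)
k(x(0, √(4 + 4)))*l = (16*√0)*(-220/3) = (16*0)*(-220/3) = 0*(-220/3) = 0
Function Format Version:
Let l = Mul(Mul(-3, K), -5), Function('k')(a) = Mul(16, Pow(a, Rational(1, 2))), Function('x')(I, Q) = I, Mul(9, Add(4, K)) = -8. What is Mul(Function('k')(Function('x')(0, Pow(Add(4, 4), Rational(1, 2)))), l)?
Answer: 0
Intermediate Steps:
K = Rational(-44, 9) (K = Add(-4, Mul(Rational(1, 9), -8)) = Add(-4, Rational(-8, 9)) = Rational(-44, 9) ≈ -4.8889)
l = Rational(-220, 3) (l = Mul(Mul(-3, Rational(-44, 9)), -5) = Mul(Rational(44, 3), -5) = Rational(-220, 3) ≈ -73.333)
Mul(Function('k')(Function('x')(0, Pow(Add(4, 4), Rational(1, 2)))), l) = Mul(Mul(16, Pow(0, Rational(1, 2))), Rational(-220, 3)) = Mul(Mul(16, 0), Rational(-220, 3)) = Mul(0, Rational(-220, 3)) = 0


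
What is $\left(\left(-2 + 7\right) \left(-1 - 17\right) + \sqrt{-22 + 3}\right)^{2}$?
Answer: $\left(90 - i \sqrt{19}\right)^{2} \approx 8081.0 - 784.6 i$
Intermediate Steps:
$\left(\left(-2 + 7\right) \left(-1 - 17\right) + \sqrt{-22 + 3}\right)^{2} = \left(5 \left(-18\right) + \sqrt{-19}\right)^{2} = \left(-90 + i \sqrt{19}\right)^{2}$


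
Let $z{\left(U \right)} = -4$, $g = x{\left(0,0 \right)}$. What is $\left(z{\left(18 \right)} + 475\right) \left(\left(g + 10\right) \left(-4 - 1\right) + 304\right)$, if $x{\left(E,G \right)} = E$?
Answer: $119634$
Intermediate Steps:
$g = 0$
$\left(z{\left(18 \right)} + 475\right) \left(\left(g + 10\right) \left(-4 - 1\right) + 304\right) = \left(-4 + 475\right) \left(\left(0 + 10\right) \left(-4 - 1\right) + 304\right) = 471 \left(10 \left(-4 - 1\right) + 304\right) = 471 \left(10 \left(-5\right) + 304\right) = 471 \left(-50 + 304\right) = 471 \cdot 254 = 119634$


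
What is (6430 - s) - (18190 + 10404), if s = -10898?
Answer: -11266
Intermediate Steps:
(6430 - s) - (18190 + 10404) = (6430 - 1*(-10898)) - (18190 + 10404) = (6430 + 10898) - 1*28594 = 17328 - 28594 = -11266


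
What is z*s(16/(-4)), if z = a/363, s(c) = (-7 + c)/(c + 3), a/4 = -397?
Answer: -1588/33 ≈ -48.121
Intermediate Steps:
a = -1588 (a = 4*(-397) = -1588)
s(c) = (-7 + c)/(3 + c)
z = -1588/363 ≈ -4.3747
z*s(16/(-4)) = -1588*(-7 + 16/(-4))/(363*(3 + 16/(-4))) = -1588*(-7 + 16*(-¼))/(363*(3 + 16*(-¼))) = -1588*(-7 - 4)/(363*(3 - 4)) = -1588*(-11)/(363*(-1)) = -(-1588)*(-11)/363 = -1588/363*11 = -1588/33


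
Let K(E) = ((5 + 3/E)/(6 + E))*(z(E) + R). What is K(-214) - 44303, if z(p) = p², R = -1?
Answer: -2020878401/44512 ≈ -45401.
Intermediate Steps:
K(E) = (-1 + E²)*(5 + 3/E)/(6 + E) (K(E) = ((5 + 3/E)/(6 + E))*(E² - 1) = ((5 + 3/E)/(6 + E))*(-1 + E²) = (-1 + E²)*(5 + 3/E)/(6 + E))
K(-214) - 44303 = (-3 - 5*(-214) + 3*(-214)² + 5*(-214)³)/((-214)*(6 - 214)) - 44303 = -1/214*(-3 + 1070 + 3*45796 + 5*(-9800344))/(-208) - 44303 = -1/214*(-1/208)*(-3 + 1070 + 137388 - 49001720) - 44303 = -1/214*(-1/208)*(-48863265) - 44303 = -48863265/44512 - 44303 = -2020878401/44512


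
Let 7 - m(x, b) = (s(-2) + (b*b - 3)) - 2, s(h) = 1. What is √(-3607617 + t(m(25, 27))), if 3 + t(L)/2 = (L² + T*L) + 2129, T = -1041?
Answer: I*√1077441 ≈ 1038.0*I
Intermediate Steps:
m(x, b) = 11 - b² (m(x, b) = 7 - ((1 + (b*b - 3)) - 2) = 7 - ((1 + (b² - 3)) - 2) = 7 - ((1 + (-3 + b²)) - 2) = 7 - ((-2 + b²) - 2) = 7 - (-4 + b²) = 7 + (4 - b²) = 11 - b²)
t(L) = 4252 - 2082*L + 2*L² (t(L) = -6 + 2*((L² - 1041*L) + 2129) = -6 + 2*(2129 + L² - 1041*L) = -6 + (4258 - 2082*L + 2*L²) = 4252 - 2082*L + 2*L²)
√(-3607617 + t(m(25, 27))) = √(-3607617 + (4252 - 2082*(11 - 1*27²) + 2*(11 - 1*27²)²)) = √(-3607617 + (4252 - 2082*(11 - 1*729) + 2*(11 - 1*729)²)) = √(-3607617 + (4252 - 2082*(11 - 729) + 2*(11 - 729)²)) = √(-3607617 + (4252 - 2082*(-718) + 2*(-718)²)) = √(-3607617 + (4252 + 1494876 + 2*515524)) = √(-3607617 + (4252 + 1494876 + 1031048)) = √(-3607617 + 2530176) = √(-1077441) = I*√1077441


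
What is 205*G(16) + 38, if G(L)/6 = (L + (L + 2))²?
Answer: 1421918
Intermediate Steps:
G(L) = 6*(2 + 2*L)² (G(L) = 6*(L + (L + 2))² = 6*(L + (2 + L))² = 6*(2 + 2*L)²)
205*G(16) + 38 = 205*(24*(1 + 16)²) + 38 = 205*(24*17²) + 38 = 205*(24*289) + 38 = 205*6936 + 38 = 1421880 + 38 = 1421918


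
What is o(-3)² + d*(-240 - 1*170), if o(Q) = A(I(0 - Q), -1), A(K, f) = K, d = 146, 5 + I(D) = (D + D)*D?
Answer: -59691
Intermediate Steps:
I(D) = -5 + 2*D² (I(D) = -5 + (D + D)*D = -5 + (2*D)*D = -5 + 2*D²)
o(Q) = -5 + 2*Q² (o(Q) = -5 + 2*(0 - Q)² = -5 + 2*(-Q)² = -5 + 2*Q²)
o(-3)² + d*(-240 - 1*170) = (-5 + 2*(-3)²)² + 146*(-240 - 1*170) = (-5 + 2*9)² + 146*(-240 - 170) = (-5 + 18)² + 146*(-410) = 13² - 59860 = 169 - 59860 = -59691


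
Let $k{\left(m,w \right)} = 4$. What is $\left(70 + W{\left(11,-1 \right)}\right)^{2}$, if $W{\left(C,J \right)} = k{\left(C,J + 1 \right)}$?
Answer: $5476$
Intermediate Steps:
$W{\left(C,J \right)} = 4$
$\left(70 + W{\left(11,-1 \right)}\right)^{2} = \left(70 + 4\right)^{2} = 74^{2} = 5476$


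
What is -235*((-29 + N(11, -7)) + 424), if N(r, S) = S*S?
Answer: -104340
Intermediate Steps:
N(r, S) = S²
-235*((-29 + N(11, -7)) + 424) = -235*((-29 + (-7)²) + 424) = -235*((-29 + 49) + 424) = -235*(20 + 424) = -235*444 = -104340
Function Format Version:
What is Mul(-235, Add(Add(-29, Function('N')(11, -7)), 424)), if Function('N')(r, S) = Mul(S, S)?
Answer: -104340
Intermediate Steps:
Function('N')(r, S) = Pow(S, 2)
Mul(-235, Add(Add(-29, Function('N')(11, -7)), 424)) = Mul(-235, Add(Add(-29, Pow(-7, 2)), 424)) = Mul(-235, Add(Add(-29, 49), 424)) = Mul(-235, Add(20, 424)) = Mul(-235, 444) = -104340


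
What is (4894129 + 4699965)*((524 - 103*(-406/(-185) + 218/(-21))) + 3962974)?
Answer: 147763108147708948/3885 ≈ 3.8034e+13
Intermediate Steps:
(4894129 + 4699965)*((524 - 103*(-406/(-185) + 218/(-21))) + 3962974) = 9594094*((524 - 103*(-406*(-1/185) + 218*(-1/21))) + 3962974) = 9594094*((524 - 103*(406/185 - 218/21)) + 3962974) = 9594094*((524 - 103*(-31804/3885)) + 3962974) = 9594094*((524 + 3275812/3885) + 3962974) = 9594094*(5311552/3885 + 3962974) = 9594094*(15401465542/3885) = 147763108147708948/3885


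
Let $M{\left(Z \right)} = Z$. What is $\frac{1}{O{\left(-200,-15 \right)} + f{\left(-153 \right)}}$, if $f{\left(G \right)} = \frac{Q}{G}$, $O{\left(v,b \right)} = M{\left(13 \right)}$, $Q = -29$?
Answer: $\frac{153}{2018} \approx 0.075818$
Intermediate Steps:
$O{\left(v,b \right)} = 13$
$f{\left(G \right)} = - \frac{29}{G}$
$\frac{1}{O{\left(-200,-15 \right)} + f{\left(-153 \right)}} = \frac{1}{13 - \frac{29}{-153}} = \frac{1}{13 - - \frac{29}{153}} = \frac{1}{13 + \frac{29}{153}} = \frac{1}{\frac{2018}{153}} = \frac{153}{2018}$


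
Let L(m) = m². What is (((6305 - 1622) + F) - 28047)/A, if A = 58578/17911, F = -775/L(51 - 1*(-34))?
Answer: -120939137797/16929042 ≈ -7143.9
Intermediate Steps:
F = -31/289 (F = -775/(51 - 1*(-34))² = -775/(51 + 34)² = -775/(85²) = -775/7225 = -775*1/7225 = -31/289 ≈ -0.10727)
A = 58578/17911 (A = 58578*(1/17911) = 58578/17911 ≈ 3.2705)
(((6305 - 1622) + F) - 28047)/A = (((6305 - 1622) - 31/289) - 28047)/(58578/17911) = ((4683 - 31/289) - 28047)*(17911/58578) = (1353356/289 - 28047)*(17911/58578) = -6752227/289*17911/58578 = -120939137797/16929042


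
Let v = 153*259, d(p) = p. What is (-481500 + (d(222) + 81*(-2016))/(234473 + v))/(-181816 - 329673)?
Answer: 65989656537/70099567450 ≈ 0.94137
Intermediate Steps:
v = 39627
(-481500 + (d(222) + 81*(-2016))/(234473 + v))/(-181816 - 329673) = (-481500 + (222 + 81*(-2016))/(234473 + 39627))/(-181816 - 329673) = (-481500 + (222 - 163296)/274100)/(-511489) = (-481500 - 163074*1/274100)*(-1/511489) = (-481500 - 81537/137050)*(-1/511489) = -65989656537/137050*(-1/511489) = 65989656537/70099567450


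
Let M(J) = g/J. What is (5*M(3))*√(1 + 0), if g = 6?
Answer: 10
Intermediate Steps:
M(J) = 6/J
(5*M(3))*√(1 + 0) = (5*(6/3))*√(1 + 0) = (5*(6*(⅓)))*√1 = (5*2)*1 = 10*1 = 10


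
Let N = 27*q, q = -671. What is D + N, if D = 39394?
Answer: 21277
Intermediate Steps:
N = -18117 (N = 27*(-671) = -18117)
D + N = 39394 - 18117 = 21277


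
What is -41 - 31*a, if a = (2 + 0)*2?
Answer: -165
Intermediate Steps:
a = 4 (a = 2*2 = 4)
-41 - 31*a = -41 - 31*4 = -41 - 124 = -165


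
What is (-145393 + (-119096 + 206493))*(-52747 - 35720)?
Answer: 5130732132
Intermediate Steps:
(-145393 + (-119096 + 206493))*(-52747 - 35720) = (-145393 + 87397)*(-88467) = -57996*(-88467) = 5130732132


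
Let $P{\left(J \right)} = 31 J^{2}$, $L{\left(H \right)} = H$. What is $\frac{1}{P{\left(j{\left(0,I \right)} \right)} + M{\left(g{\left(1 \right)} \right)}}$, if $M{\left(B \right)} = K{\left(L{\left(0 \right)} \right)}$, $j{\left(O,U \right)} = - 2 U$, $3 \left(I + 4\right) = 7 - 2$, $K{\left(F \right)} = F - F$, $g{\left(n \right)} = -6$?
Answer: $\frac{9}{6076} \approx 0.0014812$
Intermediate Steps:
$K{\left(F \right)} = 0$
$I = - \frac{7}{3}$ ($I = -4 + \frac{7 - 2}{3} = -4 + \frac{1}{3} \cdot 5 = -4 + \frac{5}{3} = - \frac{7}{3} \approx -2.3333$)
$M{\left(B \right)} = 0$
$\frac{1}{P{\left(j{\left(0,I \right)} \right)} + M{\left(g{\left(1 \right)} \right)}} = \frac{1}{31 \left(\left(-2\right) \left(- \frac{7}{3}\right)\right)^{2} + 0} = \frac{1}{31 \left(\frac{14}{3}\right)^{2} + 0} = \frac{1}{31 \cdot \frac{196}{9} + 0} = \frac{1}{\frac{6076}{9} + 0} = \frac{1}{\frac{6076}{9}} = \frac{9}{6076}$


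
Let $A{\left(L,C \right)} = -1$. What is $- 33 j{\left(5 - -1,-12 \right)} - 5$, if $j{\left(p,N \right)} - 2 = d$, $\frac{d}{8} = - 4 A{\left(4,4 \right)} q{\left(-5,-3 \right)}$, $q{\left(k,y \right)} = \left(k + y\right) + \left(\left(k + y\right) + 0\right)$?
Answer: $16825$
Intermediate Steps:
$q{\left(k,y \right)} = 2 k + 2 y$ ($q{\left(k,y \right)} = \left(k + y\right) + \left(k + y\right) = 2 k + 2 y$)
$d = -512$ ($d = 8 \left(-4\right) \left(-1\right) \left(2 \left(-5\right) + 2 \left(-3\right)\right) = 8 \cdot 4 \left(-10 - 6\right) = 8 \cdot 4 \left(-16\right) = 8 \left(-64\right) = -512$)
$j{\left(p,N \right)} = -510$ ($j{\left(p,N \right)} = 2 - 512 = -510$)
$- 33 j{\left(5 - -1,-12 \right)} - 5 = \left(-33\right) \left(-510\right) - 5 = 16830 - 5 = 16825$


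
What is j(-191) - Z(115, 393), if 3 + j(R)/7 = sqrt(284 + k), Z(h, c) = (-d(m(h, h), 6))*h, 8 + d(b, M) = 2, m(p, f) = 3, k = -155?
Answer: -711 + 7*sqrt(129) ≈ -631.50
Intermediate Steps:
d(b, M) = -6 (d(b, M) = -8 + 2 = -6)
Z(h, c) = 6*h (Z(h, c) = (-1*(-6))*h = 6*h)
j(R) = -21 + 7*sqrt(129) (j(R) = -21 + 7*sqrt(284 - 155) = -21 + 7*sqrt(129))
j(-191) - Z(115, 393) = (-21 + 7*sqrt(129)) - 6*115 = (-21 + 7*sqrt(129)) - 1*690 = (-21 + 7*sqrt(129)) - 690 = -711 + 7*sqrt(129)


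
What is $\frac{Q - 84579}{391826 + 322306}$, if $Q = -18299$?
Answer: $- \frac{51439}{357066} \approx -0.14406$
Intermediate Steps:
$\frac{Q - 84579}{391826 + 322306} = \frac{-18299 - 84579}{391826 + 322306} = - \frac{102878}{714132} = \left(-102878\right) \frac{1}{714132} = - \frac{51439}{357066}$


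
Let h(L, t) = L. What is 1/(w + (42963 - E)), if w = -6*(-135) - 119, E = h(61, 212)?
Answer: 1/43593 ≈ 2.2939e-5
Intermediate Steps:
E = 61
w = 691 (w = 810 - 119 = 691)
1/(w + (42963 - E)) = 1/(691 + (42963 - 1*61)) = 1/(691 + (42963 - 61)) = 1/(691 + 42902) = 1/43593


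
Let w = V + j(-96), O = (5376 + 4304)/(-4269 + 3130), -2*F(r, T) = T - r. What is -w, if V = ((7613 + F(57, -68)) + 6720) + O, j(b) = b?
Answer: -32554901/2278 ≈ -14291.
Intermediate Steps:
F(r, T) = r/2 - T/2 (F(r, T) = -(T - r)/2 = r/2 - T/2)
O = -9680/1139 (O = 9680/(-1139) = 9680*(-1/1139) = -9680/1139 ≈ -8.4987)
V = 32773589/2278 (V = ((7613 + ((½)*57 - ½*(-68))) + 6720) - 9680/1139 = ((7613 + (57/2 + 34)) + 6720) - 9680/1139 = ((7613 + 125/2) + 6720) - 9680/1139 = (15351/2 + 6720) - 9680/1139 = 28791/2 - 9680/1139 = 32773589/2278 ≈ 14387.)
w = 32554901/2278 (w = 32773589/2278 - 96 = 32554901/2278 ≈ 14291.)
-w = -1*32554901/2278 = -32554901/2278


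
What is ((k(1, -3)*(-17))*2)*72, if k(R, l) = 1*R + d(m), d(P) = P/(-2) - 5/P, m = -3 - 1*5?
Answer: -13770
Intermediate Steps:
m = -8 (m = -3 - 5 = -8)
d(P) = -5/P - P/2 (d(P) = P*(-½) - 5/P = -P/2 - 5/P = -5/P - P/2)
k(R, l) = 37/8 + R (k(R, l) = 1*R + (-5/(-8) - ½*(-8)) = R + (-5*(-⅛) + 4) = R + (5/8 + 4) = R + 37/8 = 37/8 + R)
((k(1, -3)*(-17))*2)*72 = (((37/8 + 1)*(-17))*2)*72 = (((45/8)*(-17))*2)*72 = -765/8*2*72 = -765/4*72 = -13770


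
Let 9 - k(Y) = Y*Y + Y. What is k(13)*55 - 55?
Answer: -9570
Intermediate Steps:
k(Y) = 9 - Y - Y² (k(Y) = 9 - (Y*Y + Y) = 9 - (Y² + Y) = 9 - (Y + Y²) = 9 + (-Y - Y²) = 9 - Y - Y²)
k(13)*55 - 55 = (9 - 1*13 - 1*13²)*55 - 55 = (9 - 13 - 1*169)*55 - 55 = (9 - 13 - 169)*55 - 55 = -173*55 - 55 = -9515 - 55 = -9570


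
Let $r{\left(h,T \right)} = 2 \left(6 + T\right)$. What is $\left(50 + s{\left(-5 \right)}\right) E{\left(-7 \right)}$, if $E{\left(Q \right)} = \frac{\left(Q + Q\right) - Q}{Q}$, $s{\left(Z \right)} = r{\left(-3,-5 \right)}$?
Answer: $52$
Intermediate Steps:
$r{\left(h,T \right)} = 12 + 2 T$
$s{\left(Z \right)} = 2$ ($s{\left(Z \right)} = 12 + 2 \left(-5\right) = 12 - 10 = 2$)
$E{\left(Q \right)} = 1$ ($E{\left(Q \right)} = \frac{2 Q - Q}{Q} = \frac{Q}{Q} = 1$)
$\left(50 + s{\left(-5 \right)}\right) E{\left(-7 \right)} = \left(50 + 2\right) 1 = 52 \cdot 1 = 52$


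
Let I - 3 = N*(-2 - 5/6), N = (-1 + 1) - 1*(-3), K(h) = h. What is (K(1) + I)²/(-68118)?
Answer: -27/90824 ≈ -0.00029728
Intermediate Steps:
N = 3 (N = 0 + 3 = 3)
I = -11/2 (I = 3 + 3*(-2 - 5/6) = 3 + 3*(-2 - 5*⅙) = 3 + 3*(-2 - ⅚) = 3 + 3*(-17/6) = 3 - 17/2 = -11/2 ≈ -5.5000)
(K(1) + I)²/(-68118) = (1 - 11/2)²/(-68118) = (-9/2)²*(-1/68118) = (81/4)*(-1/68118) = -27/90824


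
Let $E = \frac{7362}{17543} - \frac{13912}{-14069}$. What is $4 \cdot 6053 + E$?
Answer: $\frac{5976171085198}{246812467} \approx 24213.0$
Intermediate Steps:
$E = \frac{347634194}{246812467}$ ($E = 7362 \cdot \frac{1}{17543} - - \frac{13912}{14069} = \frac{7362}{17543} + \frac{13912}{14069} = \frac{347634194}{246812467} \approx 1.4085$)
$4 \cdot 6053 + E = 4 \cdot 6053 + \frac{347634194}{246812467} = 24212 + \frac{347634194}{246812467} = \frac{5976171085198}{246812467}$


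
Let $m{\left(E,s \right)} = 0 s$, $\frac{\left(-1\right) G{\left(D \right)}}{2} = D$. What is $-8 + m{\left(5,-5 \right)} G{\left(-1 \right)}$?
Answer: $-8$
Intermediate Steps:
$G{\left(D \right)} = - 2 D$
$m{\left(E,s \right)} = 0$
$-8 + m{\left(5,-5 \right)} G{\left(-1 \right)} = -8 + 0 \left(\left(-2\right) \left(-1\right)\right) = -8 + 0 \cdot 2 = -8 + 0 = -8$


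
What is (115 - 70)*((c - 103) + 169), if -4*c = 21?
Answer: 10935/4 ≈ 2733.8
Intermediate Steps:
c = -21/4 (c = -¼*21 = -21/4 ≈ -5.2500)
(115 - 70)*((c - 103) + 169) = (115 - 70)*((-21/4 - 103) + 169) = 45*(-433/4 + 169) = 45*(243/4) = 10935/4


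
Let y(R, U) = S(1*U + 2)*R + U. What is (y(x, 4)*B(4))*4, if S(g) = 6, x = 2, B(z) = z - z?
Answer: 0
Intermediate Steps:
B(z) = 0
y(R, U) = U + 6*R (y(R, U) = 6*R + U = U + 6*R)
(y(x, 4)*B(4))*4 = ((4 + 6*2)*0)*4 = ((4 + 12)*0)*4 = (16*0)*4 = 0*4 = 0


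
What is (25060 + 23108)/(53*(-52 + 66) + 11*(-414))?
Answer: -12042/953 ≈ -12.636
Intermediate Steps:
(25060 + 23108)/(53*(-52 + 66) + 11*(-414)) = 48168/(53*14 - 4554) = 48168/(742 - 4554) = 48168/(-3812) = 48168*(-1/3812) = -12042/953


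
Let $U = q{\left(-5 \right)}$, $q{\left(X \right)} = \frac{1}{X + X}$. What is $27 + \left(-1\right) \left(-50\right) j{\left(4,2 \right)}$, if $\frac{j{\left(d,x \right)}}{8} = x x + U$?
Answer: $1587$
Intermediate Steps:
$q{\left(X \right)} = \frac{1}{2 X}$
$U = - \frac{1}{10}$ ($U = \frac{1}{2 \left(-5\right)} = \frac{1}{2} \left(- \frac{1}{5}\right) = - \frac{1}{10} \approx -0.1$)
$j{\left(d,x \right)} = - \frac{4}{5} + 8 x^{2}$ ($j{\left(d,x \right)} = 8 \left(x x - \frac{1}{10}\right) = 8 \left(x^{2} - \frac{1}{10}\right) = 8 \left(- \frac{1}{10} + x^{2}\right) = - \frac{4}{5} + 8 x^{2}$)
$27 + \left(-1\right) \left(-50\right) j{\left(4,2 \right)} = 27 + \left(-1\right) \left(-50\right) \left(- \frac{4}{5} + 8 \cdot 2^{2}\right) = 27 + 50 \left(- \frac{4}{5} + 8 \cdot 4\right) = 27 + 50 \left(- \frac{4}{5} + 32\right) = 27 + 50 \cdot \frac{156}{5} = 27 + 1560 = 1587$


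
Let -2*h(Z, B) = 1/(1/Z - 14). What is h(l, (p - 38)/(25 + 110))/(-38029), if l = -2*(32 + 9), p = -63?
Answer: -41/43695321 ≈ -9.3832e-7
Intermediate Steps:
l = -82 (l = -2*41 = -82)
h(Z, B) = -1/(2*(-14 + 1/Z)) (h(Z, B) = -1/(2*(1/Z - 14)) = -1/(2*(-14 + 1/Z)))
h(l, (p - 38)/(25 + 110))/(-38029) = ((½)*(-82)/(-1 + 14*(-82)))/(-38029) = ((½)*(-82)/(-1 - 1148))*(-1/38029) = ((½)*(-82)/(-1149))*(-1/38029) = ((½)*(-82)*(-1/1149))*(-1/38029) = (41/1149)*(-1/38029) = -41/43695321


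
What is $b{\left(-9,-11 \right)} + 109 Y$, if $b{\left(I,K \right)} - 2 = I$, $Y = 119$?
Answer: $12964$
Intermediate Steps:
$b{\left(I,K \right)} = 2 + I$
$b{\left(-9,-11 \right)} + 109 Y = \left(2 - 9\right) + 109 \cdot 119 = -7 + 12971 = 12964$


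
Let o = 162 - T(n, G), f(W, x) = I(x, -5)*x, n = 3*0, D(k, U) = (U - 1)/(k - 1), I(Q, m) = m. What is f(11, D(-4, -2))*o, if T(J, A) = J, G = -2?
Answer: -486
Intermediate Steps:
D(k, U) = (-1 + U)/(-1 + k)
n = 0
f(W, x) = -5*x
o = 162 (o = 162 - 1*0 = 162 + 0 = 162)
f(11, D(-4, -2))*o = -5*(-1 - 2)/(-1 - 4)*162 = -5*(-3)/(-5)*162 = -(-1)*(-3)*162 = -5*⅗*162 = -3*162 = -486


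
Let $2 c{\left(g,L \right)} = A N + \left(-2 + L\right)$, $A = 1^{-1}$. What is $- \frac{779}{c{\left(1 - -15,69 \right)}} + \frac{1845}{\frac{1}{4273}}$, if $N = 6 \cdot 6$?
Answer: $\frac{812017997}{103} \approx 7.8837 \cdot 10^{6}$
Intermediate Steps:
$N = 36$
$A = 1$
$c{\left(g,L \right)} = 17 + \frac{L}{2}$ ($c{\left(g,L \right)} = \frac{1 \cdot 36 + \left(-2 + L\right)}{2} = \frac{36 + \left(-2 + L\right)}{2} = \frac{34 + L}{2} = 17 + \frac{L}{2}$)
$- \frac{779}{c{\left(1 - -15,69 \right)}} + \frac{1845}{\frac{1}{4273}} = - \frac{779}{17 + \frac{1}{2} \cdot 69} + \frac{1845}{\frac{1}{4273}} = - \frac{779}{17 + \frac{69}{2}} + 1845 \frac{1}{\frac{1}{4273}} = - \frac{779}{\frac{103}{2}} + 1845 \cdot 4273 = \left(-779\right) \frac{2}{103} + 7883685 = - \frac{1558}{103} + 7883685 = \frac{812017997}{103}$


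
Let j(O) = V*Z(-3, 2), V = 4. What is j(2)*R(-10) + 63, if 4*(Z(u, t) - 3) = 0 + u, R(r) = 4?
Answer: 99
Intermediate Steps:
Z(u, t) = 3 + u/4 (Z(u, t) = 3 + (0 + u)/4 = 3 + u/4)
j(O) = 9 (j(O) = 4*(3 + (¼)*(-3)) = 4*(3 - ¾) = 4*(9/4) = 9)
j(2)*R(-10) + 63 = 9*4 + 63 = 36 + 63 = 99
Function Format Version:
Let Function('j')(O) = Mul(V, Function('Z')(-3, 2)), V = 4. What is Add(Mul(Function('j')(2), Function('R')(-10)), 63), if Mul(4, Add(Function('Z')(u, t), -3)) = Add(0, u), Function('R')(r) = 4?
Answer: 99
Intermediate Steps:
Function('Z')(u, t) = Add(3, Mul(Rational(1, 4), u)) (Function('Z')(u, t) = Add(3, Mul(Rational(1, 4), Add(0, u))) = Add(3, Mul(Rational(1, 4), u)))
Function('j')(O) = 9 (Function('j')(O) = Mul(4, Add(3, Mul(Rational(1, 4), -3))) = Mul(4, Add(3, Rational(-3, 4))) = Mul(4, Rational(9, 4)) = 9)
Add(Mul(Function('j')(2), Function('R')(-10)), 63) = Add(Mul(9, 4), 63) = Add(36, 63) = 99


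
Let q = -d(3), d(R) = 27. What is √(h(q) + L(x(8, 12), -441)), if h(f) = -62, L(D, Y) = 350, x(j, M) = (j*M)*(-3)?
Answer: 12*√2 ≈ 16.971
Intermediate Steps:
x(j, M) = -3*M*j (x(j, M) = (M*j)*(-3) = -3*M*j)
q = -27 (q = -1*27 = -27)
√(h(q) + L(x(8, 12), -441)) = √(-62 + 350) = √288 = 12*√2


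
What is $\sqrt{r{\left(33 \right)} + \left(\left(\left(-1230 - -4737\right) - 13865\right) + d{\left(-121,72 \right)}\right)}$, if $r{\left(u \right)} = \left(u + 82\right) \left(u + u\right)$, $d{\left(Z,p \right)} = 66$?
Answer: $i \sqrt{2702} \approx 51.981 i$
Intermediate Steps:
$r{\left(u \right)} = 2 u \left(82 + u\right)$ ($r{\left(u \right)} = \left(82 + u\right) 2 u = 2 u \left(82 + u\right)$)
$\sqrt{r{\left(33 \right)} + \left(\left(\left(-1230 - -4737\right) - 13865\right) + d{\left(-121,72 \right)}\right)} = \sqrt{2 \cdot 33 \left(82 + 33\right) + \left(\left(\left(-1230 - -4737\right) - 13865\right) + 66\right)} = \sqrt{2 \cdot 33 \cdot 115 + \left(\left(\left(-1230 + 4737\right) - 13865\right) + 66\right)} = \sqrt{7590 + \left(\left(3507 - 13865\right) + 66\right)} = \sqrt{7590 + \left(-10358 + 66\right)} = \sqrt{7590 - 10292} = \sqrt{-2702} = i \sqrt{2702}$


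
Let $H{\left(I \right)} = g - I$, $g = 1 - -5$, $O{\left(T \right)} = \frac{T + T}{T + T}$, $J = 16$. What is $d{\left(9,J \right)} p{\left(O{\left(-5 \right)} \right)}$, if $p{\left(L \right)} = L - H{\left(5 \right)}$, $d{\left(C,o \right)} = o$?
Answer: $0$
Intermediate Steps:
$O{\left(T \right)} = 1$ ($O{\left(T \right)} = \frac{2 T}{2 T} = 2 T \frac{1}{2 T} = 1$)
$g = 6$ ($g = 1 + 5 = 6$)
$H{\left(I \right)} = 6 - I$
$p{\left(L \right)} = -1 + L$ ($p{\left(L \right)} = L - \left(6 - 5\right) = L - 1 = -1 + L$)
$d{\left(9,J \right)} p{\left(O{\left(-5 \right)} \right)} = 16 \left(-1 + 1\right) = 16 \cdot 0 = 0$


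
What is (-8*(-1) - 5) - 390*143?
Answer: -55767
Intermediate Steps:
(-8*(-1) - 5) - 390*143 = (8 - 5) - 55770 = 3 - 55770 = -55767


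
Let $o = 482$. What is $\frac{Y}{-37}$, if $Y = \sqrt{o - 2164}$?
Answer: $- \frac{29 i \sqrt{2}}{37} \approx - 1.1084 i$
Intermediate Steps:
$Y = 29 i \sqrt{2}$ ($Y = \sqrt{482 - 2164} = \sqrt{-1682} = 29 i \sqrt{2} \approx 41.012 i$)
$\frac{Y}{-37} = \frac{29 i \sqrt{2}}{-37} = 29 i \sqrt{2} \left(- \frac{1}{37}\right) = - \frac{29 i \sqrt{2}}{37}$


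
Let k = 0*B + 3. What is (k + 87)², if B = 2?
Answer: 8100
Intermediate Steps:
k = 3 (k = 0*2 + 3 = 0 + 3 = 3)
(k + 87)² = (3 + 87)² = 90² = 8100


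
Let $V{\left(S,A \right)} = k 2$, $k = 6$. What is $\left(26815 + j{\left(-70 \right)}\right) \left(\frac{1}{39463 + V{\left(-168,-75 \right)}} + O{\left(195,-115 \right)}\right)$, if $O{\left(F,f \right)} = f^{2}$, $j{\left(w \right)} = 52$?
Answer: $\frac{14026102087492}{39475} \approx 3.5532 \cdot 10^{8}$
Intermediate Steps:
$V{\left(S,A \right)} = 12$ ($V{\left(S,A \right)} = 6 \cdot 2 = 12$)
$\left(26815 + j{\left(-70 \right)}\right) \left(\frac{1}{39463 + V{\left(-168,-75 \right)}} + O{\left(195,-115 \right)}\right) = \left(26815 + 52\right) \left(\frac{1}{39463 + 12} + \left(-115\right)^{2}\right) = 26867 \left(\frac{1}{39475} + 13225\right) = 26867 \cdot \frac{522056876}{39475} = \frac{14026102087492}{39475}$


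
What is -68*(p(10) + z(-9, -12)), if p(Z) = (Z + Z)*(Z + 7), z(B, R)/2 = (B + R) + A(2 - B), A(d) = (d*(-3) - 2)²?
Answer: -186864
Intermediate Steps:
A(d) = (-2 - 3*d)² (A(d) = (-3*d - 2)² = (-2 - 3*d)²)
z(B, R) = 2*B + 2*R + 2*(8 - 3*B)² (z(B, R) = 2*((B + R) + (2 + 3*(2 - B))²) = 2*((B + R) + (2 + (6 - 3*B))²) = 2*((B + R) + (8 - 3*B)²) = 2*(B + R + (8 - 3*B)²) = 2*B + 2*R + 2*(8 - 3*B)²)
p(Z) = 2*Z*(7 + Z) (p(Z) = (2*Z)*(7 + Z) = 2*Z*(7 + Z))
-68*(p(10) + z(-9, -12)) = -68*(2*10*(7 + 10) + (2*(-9) + 2*(-12) + 2*(-8 + 3*(-9))²)) = -68*(2*10*17 + (-18 - 24 + 2*(-8 - 27)²)) = -68*(340 + (-18 - 24 + 2*(-35)²)) = -68*(340 + (-18 - 24 + 2*1225)) = -68*(340 + (-18 - 24 + 2450)) = -68*(340 + 2408) = -68*2748 = -186864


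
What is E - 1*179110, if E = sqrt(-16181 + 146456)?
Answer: -179110 + 15*sqrt(579) ≈ -1.7875e+5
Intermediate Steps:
E = 15*sqrt(579) (E = sqrt(130275) = 15*sqrt(579) ≈ 360.94)
E - 1*179110 = 15*sqrt(579) - 1*179110 = 15*sqrt(579) - 179110 = -179110 + 15*sqrt(579)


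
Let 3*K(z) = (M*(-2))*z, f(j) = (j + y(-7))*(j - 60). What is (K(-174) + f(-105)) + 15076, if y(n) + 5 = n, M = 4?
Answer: 34845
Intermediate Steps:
y(n) = -5 + n
f(j) = (-60 + j)*(-12 + j) (f(j) = (j + (-5 - 7))*(j - 60) = (j - 12)*(-60 + j) = (-12 + j)*(-60 + j) = (-60 + j)*(-12 + j))
K(z) = -8*z/3 (K(z) = ((4*(-2))*z)/3 = (-8*z)/3 = -8*z/3)
(K(-174) + f(-105)) + 15076 = (-8/3*(-174) + (720 + (-105)² - 72*(-105))) + 15076 = (464 + (720 + 11025 + 7560)) + 15076 = (464 + 19305) + 15076 = 19769 + 15076 = 34845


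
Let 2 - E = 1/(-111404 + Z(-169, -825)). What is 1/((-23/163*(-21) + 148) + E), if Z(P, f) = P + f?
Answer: 18320874/2802419497 ≈ 0.0065375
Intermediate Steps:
E = 224797/112398 (E = 2 - 1/(-111404 + (-169 - 825)) = 2 - 1/(-111404 - 994) = 2 - 1/(-112398) = 2 - 1*(-1/112398) = 2 + 1/112398 = 224797/112398 ≈ 2.0000)
1/((-23/163*(-21) + 148) + E) = 1/((-23/163*(-21) + 148) + 224797/112398) = 1/((483/163 + 148) + 224797/112398) = 1/(24607/163 + 224797/112398) = 1/(2802419497/18320874) = 18320874/2802419497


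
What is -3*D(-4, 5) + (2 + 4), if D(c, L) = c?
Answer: 18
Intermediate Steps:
-3*D(-4, 5) + (2 + 4) = -3*(-4) + (2 + 4) = 12 + 6 = 18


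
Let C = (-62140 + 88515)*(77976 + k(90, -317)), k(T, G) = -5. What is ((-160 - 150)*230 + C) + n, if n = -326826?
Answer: 2056086999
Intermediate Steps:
C = 2056485125 (C = (-62140 + 88515)*(77976 - 5) = 26375*77971 = 2056485125)
((-160 - 150)*230 + C) + n = ((-160 - 150)*230 + 2056485125) - 326826 = (-310*230 + 2056485125) - 326826 = (-71300 + 2056485125) - 326826 = 2056413825 - 326826 = 2056086999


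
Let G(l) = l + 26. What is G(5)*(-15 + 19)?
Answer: 124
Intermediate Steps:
G(l) = 26 + l
G(5)*(-15 + 19) = (26 + 5)*(-15 + 19) = 31*4 = 124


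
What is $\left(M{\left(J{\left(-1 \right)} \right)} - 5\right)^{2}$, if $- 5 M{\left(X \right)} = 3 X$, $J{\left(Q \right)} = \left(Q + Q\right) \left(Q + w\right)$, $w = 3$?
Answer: $\frac{169}{25} \approx 6.76$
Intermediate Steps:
$J{\left(Q \right)} = 2 Q \left(3 + Q\right)$ ($J{\left(Q \right)} = \left(Q + Q\right) \left(Q + 3\right) = 2 Q \left(3 + Q\right)$)
$M{\left(X \right)} = - \frac{3 X}{5}$
$\left(M{\left(J{\left(-1 \right)} \right)} - 5\right)^{2} = \left(- \frac{3 \cdot 2 \left(-1\right) \left(3 - 1\right)}{5} - 5\right)^{2} = \left(- \frac{3 \cdot 2 \left(-1\right) 2}{5} - 5\right)^{2} = \left(\left(- \frac{3}{5}\right) \left(-4\right) - 5\right)^{2} = \left(\frac{12}{5} - 5\right)^{2} = \left(- \frac{13}{5}\right)^{2} = \frac{169}{25}$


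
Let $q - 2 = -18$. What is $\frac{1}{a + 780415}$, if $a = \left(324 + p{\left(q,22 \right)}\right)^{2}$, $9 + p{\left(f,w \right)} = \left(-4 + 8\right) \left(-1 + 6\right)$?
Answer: $\frac{1}{892640} \approx 1.1203 \cdot 10^{-6}$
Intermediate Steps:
$q = -16$ ($q = 2 - 18 = -16$)
$p{\left(f,w \right)} = 11$ ($p{\left(f,w \right)} = -9 + \left(-4 + 8\right) \left(-1 + 6\right) = -9 + 4 \cdot 5 = -9 + 20 = 11$)
$a = 112225$ ($a = \left(324 + 11\right)^{2} = 335^{2} = 112225$)
$\frac{1}{a + 780415} = \frac{1}{112225 + 780415} = \frac{1}{892640}$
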